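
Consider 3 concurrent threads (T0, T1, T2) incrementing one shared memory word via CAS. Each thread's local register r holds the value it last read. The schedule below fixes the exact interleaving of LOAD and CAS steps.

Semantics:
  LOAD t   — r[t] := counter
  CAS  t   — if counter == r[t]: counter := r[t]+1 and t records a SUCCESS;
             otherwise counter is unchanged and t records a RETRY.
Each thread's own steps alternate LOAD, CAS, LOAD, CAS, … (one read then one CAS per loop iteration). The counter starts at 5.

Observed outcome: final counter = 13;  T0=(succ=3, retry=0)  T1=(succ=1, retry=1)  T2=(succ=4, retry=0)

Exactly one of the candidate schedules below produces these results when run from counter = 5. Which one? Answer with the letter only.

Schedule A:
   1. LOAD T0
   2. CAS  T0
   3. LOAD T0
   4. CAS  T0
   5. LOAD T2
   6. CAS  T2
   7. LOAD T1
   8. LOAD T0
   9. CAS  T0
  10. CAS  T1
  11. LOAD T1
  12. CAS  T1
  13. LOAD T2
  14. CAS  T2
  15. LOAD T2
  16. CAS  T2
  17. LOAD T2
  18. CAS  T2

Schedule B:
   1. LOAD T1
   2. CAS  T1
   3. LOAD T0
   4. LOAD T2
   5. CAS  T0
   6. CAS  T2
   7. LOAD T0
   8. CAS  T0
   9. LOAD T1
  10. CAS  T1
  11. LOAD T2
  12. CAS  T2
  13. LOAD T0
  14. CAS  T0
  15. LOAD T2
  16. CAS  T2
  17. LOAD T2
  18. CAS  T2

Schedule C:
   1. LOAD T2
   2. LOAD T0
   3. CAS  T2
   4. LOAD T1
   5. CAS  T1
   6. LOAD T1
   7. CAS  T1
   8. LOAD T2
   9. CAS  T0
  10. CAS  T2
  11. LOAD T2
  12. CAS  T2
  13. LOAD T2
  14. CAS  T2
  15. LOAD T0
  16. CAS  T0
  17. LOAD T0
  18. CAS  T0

A

Run A:
1. LOAD T0 → mem=5 r[T0]=5 [LOAD]
2. CAS T0 → mem=6 r[T0]=5 [OK]
3. LOAD T0 → mem=6 r[T0]=6 [LOAD]
4. CAS T0 → mem=7 r[T0]=6 [OK]
5. LOAD T2 → mem=7 r[T2]=7 [LOAD]
6. CAS T2 → mem=8 r[T2]=7 [OK]
7. LOAD T1 → mem=8 r[T1]=8 [LOAD]
8. LOAD T0 → mem=8 r[T0]=8 [LOAD]
9. CAS T0 → mem=9 r[T0]=8 [OK]
10. CAS T1 → mem=9 r[T1]=8 [RETRY]
11. LOAD T1 → mem=9 r[T1]=9 [LOAD]
12. CAS T1 → mem=10 r[T1]=9 [OK]
13. LOAD T2 → mem=10 r[T2]=10 [LOAD]
14. CAS T2 → mem=11 r[T2]=10 [OK]
15. LOAD T2 → mem=11 r[T2]=11 [LOAD]
16. CAS T2 → mem=12 r[T2]=11 [OK]
17. LOAD T2 → mem=12 r[T2]=12 [LOAD]
18. CAS T2 → mem=13 r[T2]=12 [OK]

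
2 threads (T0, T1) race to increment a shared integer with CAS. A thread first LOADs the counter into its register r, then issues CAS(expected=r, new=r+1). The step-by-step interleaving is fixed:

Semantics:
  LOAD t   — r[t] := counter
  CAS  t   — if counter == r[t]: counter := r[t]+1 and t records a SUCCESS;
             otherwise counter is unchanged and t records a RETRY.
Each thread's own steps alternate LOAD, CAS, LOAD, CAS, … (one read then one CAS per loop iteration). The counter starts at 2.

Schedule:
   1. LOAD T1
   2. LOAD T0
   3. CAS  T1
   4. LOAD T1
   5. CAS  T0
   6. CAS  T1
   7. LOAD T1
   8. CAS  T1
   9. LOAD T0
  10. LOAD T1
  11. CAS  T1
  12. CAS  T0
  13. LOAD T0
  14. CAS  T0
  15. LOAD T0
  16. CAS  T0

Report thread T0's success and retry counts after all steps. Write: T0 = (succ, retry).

step 1: T1 LOAD ⇒ load; ctr=2 reg=2
step 2: T0 LOAD ⇒ load; ctr=2 reg=2
step 3: T1 CAS ⇒ ok; ctr=3 reg=2
step 4: T1 LOAD ⇒ load; ctr=3 reg=3
step 5: T0 CAS ⇒ retry; ctr=3 reg=2
step 6: T1 CAS ⇒ ok; ctr=4 reg=3
step 7: T1 LOAD ⇒ load; ctr=4 reg=4
step 8: T1 CAS ⇒ ok; ctr=5 reg=4
step 9: T0 LOAD ⇒ load; ctr=5 reg=5
step 10: T1 LOAD ⇒ load; ctr=5 reg=5
step 11: T1 CAS ⇒ ok; ctr=6 reg=5
step 12: T0 CAS ⇒ retry; ctr=6 reg=5
step 13: T0 LOAD ⇒ load; ctr=6 reg=6
step 14: T0 CAS ⇒ ok; ctr=7 reg=6
step 15: T0 LOAD ⇒ load; ctr=7 reg=7
step 16: T0 CAS ⇒ ok; ctr=8 reg=7

T0 = (2, 2)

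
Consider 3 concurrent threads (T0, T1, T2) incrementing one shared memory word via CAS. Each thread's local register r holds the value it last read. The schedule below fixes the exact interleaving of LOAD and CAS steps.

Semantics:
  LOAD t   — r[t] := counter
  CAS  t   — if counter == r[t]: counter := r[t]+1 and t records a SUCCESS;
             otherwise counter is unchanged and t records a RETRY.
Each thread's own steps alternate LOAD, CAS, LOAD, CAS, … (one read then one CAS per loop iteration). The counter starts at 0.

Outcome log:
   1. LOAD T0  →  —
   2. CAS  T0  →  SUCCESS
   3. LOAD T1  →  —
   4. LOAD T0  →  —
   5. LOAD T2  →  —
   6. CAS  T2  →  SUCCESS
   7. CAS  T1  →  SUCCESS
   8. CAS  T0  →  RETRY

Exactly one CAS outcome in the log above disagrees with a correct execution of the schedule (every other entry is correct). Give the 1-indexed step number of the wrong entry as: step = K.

step = 7

Re-executing:
1. LOAD T0 → mem=0 r[T0]=0 [LOAD]
2. CAS T0 → mem=1 r[T0]=0 [OK]
3. LOAD T1 → mem=1 r[T1]=1 [LOAD]
4. LOAD T0 → mem=1 r[T0]=1 [LOAD]
5. LOAD T2 → mem=1 r[T2]=1 [LOAD]
6. CAS T2 → mem=2 r[T2]=1 [OK]
7. CAS T1 → mem=2 r[T1]=1 [RETRY]
8. CAS T0 → mem=2 r[T0]=1 [RETRY]
Mismatch at 7.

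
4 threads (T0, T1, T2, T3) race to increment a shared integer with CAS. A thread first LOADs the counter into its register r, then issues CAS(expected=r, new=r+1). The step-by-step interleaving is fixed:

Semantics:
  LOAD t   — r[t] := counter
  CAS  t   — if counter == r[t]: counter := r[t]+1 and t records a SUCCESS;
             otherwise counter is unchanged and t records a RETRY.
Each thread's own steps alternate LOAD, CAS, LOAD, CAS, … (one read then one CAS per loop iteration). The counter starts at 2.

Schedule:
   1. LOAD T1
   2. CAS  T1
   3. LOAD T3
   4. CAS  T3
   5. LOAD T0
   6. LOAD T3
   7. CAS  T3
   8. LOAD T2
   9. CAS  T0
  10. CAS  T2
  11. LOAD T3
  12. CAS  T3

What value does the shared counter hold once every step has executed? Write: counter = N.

counter = 7

#1 T1 reads 2
#2 T1 CAS(2→3) writes; counter now 3
#3 T3 reads 3
#4 T3 CAS(3→4) writes; counter now 4
#5 T0 reads 4
#6 T3 reads 4
#7 T3 CAS(4→5) writes; counter now 5
#8 T2 reads 5
#9 T0 CAS(4→5) fails; counter now 5
#10 T2 CAS(5→6) writes; counter now 6
#11 T3 reads 6
#12 T3 CAS(6→7) writes; counter now 7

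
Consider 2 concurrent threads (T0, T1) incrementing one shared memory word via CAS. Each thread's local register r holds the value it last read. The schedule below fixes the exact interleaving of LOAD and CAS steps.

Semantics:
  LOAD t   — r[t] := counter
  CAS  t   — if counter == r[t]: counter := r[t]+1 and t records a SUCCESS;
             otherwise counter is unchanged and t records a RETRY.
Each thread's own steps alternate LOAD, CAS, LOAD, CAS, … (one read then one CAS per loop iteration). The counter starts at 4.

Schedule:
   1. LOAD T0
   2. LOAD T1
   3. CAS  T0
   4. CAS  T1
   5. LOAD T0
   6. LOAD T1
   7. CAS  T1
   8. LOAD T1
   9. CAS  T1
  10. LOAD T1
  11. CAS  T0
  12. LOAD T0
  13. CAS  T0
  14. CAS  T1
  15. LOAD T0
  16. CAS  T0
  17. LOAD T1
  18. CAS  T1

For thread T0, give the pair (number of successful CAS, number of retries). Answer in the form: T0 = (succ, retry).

T0 = (3, 1)

#1 T0 reads 4
#2 T1 reads 4
#3 T0 CAS(4→5) writes; counter now 5
#4 T1 CAS(4→5) fails; counter now 5
#5 T0 reads 5
#6 T1 reads 5
#7 T1 CAS(5→6) writes; counter now 6
#8 T1 reads 6
#9 T1 CAS(6→7) writes; counter now 7
#10 T1 reads 7
#11 T0 CAS(5→6) fails; counter now 7
#12 T0 reads 7
#13 T0 CAS(7→8) writes; counter now 8
#14 T1 CAS(7→8) fails; counter now 8
#15 T0 reads 8
#16 T0 CAS(8→9) writes; counter now 9
#17 T1 reads 9
#18 T1 CAS(9→10) writes; counter now 10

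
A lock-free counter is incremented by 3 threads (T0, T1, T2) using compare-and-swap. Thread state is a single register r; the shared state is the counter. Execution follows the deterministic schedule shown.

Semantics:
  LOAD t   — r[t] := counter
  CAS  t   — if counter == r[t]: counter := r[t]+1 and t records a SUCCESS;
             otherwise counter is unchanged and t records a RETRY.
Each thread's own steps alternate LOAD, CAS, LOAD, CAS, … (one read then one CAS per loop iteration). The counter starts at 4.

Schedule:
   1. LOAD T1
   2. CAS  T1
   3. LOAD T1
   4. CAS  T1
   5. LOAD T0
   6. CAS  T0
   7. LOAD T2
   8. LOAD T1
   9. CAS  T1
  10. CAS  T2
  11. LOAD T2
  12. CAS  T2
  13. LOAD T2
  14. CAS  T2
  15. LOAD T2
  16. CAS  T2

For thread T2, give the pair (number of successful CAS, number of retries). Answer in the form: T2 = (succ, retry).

#1 T1 reads 4
#2 T1 CAS(4→5) writes; counter now 5
#3 T1 reads 5
#4 T1 CAS(5→6) writes; counter now 6
#5 T0 reads 6
#6 T0 CAS(6→7) writes; counter now 7
#7 T2 reads 7
#8 T1 reads 7
#9 T1 CAS(7→8) writes; counter now 8
#10 T2 CAS(7→8) fails; counter now 8
#11 T2 reads 8
#12 T2 CAS(8→9) writes; counter now 9
#13 T2 reads 9
#14 T2 CAS(9→10) writes; counter now 10
#15 T2 reads 10
#16 T2 CAS(10→11) writes; counter now 11

T2 = (3, 1)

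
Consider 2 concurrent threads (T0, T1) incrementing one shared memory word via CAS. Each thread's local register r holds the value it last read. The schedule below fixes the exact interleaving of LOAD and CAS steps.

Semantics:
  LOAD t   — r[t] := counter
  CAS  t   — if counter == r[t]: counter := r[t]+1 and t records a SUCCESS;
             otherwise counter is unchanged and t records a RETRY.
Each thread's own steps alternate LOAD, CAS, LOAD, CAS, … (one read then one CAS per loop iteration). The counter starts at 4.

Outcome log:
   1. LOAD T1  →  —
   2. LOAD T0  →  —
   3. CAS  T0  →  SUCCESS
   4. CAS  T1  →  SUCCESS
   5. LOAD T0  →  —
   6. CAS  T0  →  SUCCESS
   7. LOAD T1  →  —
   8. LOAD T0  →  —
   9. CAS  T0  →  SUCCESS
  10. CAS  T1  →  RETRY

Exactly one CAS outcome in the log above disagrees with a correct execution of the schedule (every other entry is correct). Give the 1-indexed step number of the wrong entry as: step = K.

step = 4

Re-executing:
T1 LOAD — after: cnt=4, r=4 — load
T0 LOAD — after: cnt=4, r=4 — load
T0 CAS — after: cnt=5, r=4 — ok
T1 CAS — after: cnt=5, r=4 — retry
T0 LOAD — after: cnt=5, r=5 — load
T0 CAS — after: cnt=6, r=5 — ok
T1 LOAD — after: cnt=6, r=6 — load
T0 LOAD — after: cnt=6, r=6 — load
T0 CAS — after: cnt=7, r=6 — ok
T1 CAS — after: cnt=7, r=6 — retry
Flip is step 4.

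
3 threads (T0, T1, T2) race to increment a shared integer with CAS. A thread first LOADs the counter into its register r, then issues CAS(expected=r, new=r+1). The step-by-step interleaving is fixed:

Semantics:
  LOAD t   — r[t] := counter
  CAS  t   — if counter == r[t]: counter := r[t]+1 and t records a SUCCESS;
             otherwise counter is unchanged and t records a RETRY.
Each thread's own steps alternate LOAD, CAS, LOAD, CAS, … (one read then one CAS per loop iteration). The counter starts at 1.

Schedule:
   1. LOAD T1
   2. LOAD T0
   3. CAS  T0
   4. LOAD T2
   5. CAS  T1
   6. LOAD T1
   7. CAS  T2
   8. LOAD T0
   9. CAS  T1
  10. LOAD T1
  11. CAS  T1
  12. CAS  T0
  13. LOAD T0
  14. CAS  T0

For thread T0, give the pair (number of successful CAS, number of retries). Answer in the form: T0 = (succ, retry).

   1) LOAD T1:  M=1  r_T1=1
   2) LOAD T0:  M=1  r_T0=1
   3) CAS  T0:  M=2  r_T0=1 ✓
   4) LOAD T2:  M=2  r_T2=2
   5) CAS  T1:  M=2  r_T1=1 ✗
   6) LOAD T1:  M=2  r_T1=2
   7) CAS  T2:  M=3  r_T2=2 ✓
   8) LOAD T0:  M=3  r_T0=3
   9) CAS  T1:  M=3  r_T1=2 ✗
  10) LOAD T1:  M=3  r_T1=3
  11) CAS  T1:  M=4  r_T1=3 ✓
  12) CAS  T0:  M=4  r_T0=3 ✗
  13) LOAD T0:  M=4  r_T0=4
  14) CAS  T0:  M=5  r_T0=4 ✓

T0 = (2, 1)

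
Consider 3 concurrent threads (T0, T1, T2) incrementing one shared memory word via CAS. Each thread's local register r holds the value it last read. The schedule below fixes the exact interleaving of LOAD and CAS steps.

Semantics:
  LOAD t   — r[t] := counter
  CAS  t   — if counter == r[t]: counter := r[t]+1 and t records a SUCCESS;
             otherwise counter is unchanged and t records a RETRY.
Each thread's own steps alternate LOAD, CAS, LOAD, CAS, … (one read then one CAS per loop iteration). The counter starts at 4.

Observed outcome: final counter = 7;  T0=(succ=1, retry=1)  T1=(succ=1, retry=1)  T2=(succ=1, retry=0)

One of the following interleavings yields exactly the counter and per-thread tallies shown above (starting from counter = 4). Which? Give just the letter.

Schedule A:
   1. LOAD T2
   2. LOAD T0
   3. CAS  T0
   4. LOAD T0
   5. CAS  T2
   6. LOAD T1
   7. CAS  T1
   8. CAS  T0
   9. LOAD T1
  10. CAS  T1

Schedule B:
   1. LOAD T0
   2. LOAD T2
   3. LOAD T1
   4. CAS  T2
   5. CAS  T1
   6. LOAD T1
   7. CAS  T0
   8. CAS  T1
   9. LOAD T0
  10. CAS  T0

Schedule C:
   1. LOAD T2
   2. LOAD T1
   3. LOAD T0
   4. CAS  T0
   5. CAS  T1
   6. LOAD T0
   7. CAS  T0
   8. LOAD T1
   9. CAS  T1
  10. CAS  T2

B

Tracing schedule B:
#1 T0 reads 4
#2 T2 reads 4
#3 T1 reads 4
#4 T2 CAS(4→5) writes; counter now 5
#5 T1 CAS(4→5) fails; counter now 5
#6 T1 reads 5
#7 T0 CAS(4→5) fails; counter now 5
#8 T1 CAS(5→6) writes; counter now 6
#9 T0 reads 6
#10 T0 CAS(6→7) writes; counter now 7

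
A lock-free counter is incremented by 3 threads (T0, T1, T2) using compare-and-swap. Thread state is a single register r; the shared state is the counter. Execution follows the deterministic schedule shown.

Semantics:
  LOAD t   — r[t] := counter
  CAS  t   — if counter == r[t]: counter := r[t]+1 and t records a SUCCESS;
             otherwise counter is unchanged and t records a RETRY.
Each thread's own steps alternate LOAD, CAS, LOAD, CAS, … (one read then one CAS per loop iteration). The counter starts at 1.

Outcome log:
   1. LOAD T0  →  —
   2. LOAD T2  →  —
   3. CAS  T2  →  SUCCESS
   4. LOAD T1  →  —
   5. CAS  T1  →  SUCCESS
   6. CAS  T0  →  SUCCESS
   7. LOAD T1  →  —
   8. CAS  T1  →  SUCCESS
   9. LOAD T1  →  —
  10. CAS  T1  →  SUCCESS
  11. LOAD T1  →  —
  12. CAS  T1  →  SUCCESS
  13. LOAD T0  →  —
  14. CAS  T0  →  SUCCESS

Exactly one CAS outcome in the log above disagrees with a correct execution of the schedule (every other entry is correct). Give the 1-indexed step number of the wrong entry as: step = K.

step = 6

Re-executing:
#1 T0 reads 1
#2 T2 reads 1
#3 T2 CAS(1→2) writes; counter now 2
#4 T1 reads 2
#5 T1 CAS(2→3) writes; counter now 3
#6 T0 CAS(1→2) fails; counter now 3
#7 T1 reads 3
#8 T1 CAS(3→4) writes; counter now 4
#9 T1 reads 4
#10 T1 CAS(4→5) writes; counter now 5
#11 T1 reads 5
#12 T1 CAS(5→6) writes; counter now 6
#13 T0 reads 6
#14 T0 CAS(6→7) writes; counter now 7
Flip is step 6.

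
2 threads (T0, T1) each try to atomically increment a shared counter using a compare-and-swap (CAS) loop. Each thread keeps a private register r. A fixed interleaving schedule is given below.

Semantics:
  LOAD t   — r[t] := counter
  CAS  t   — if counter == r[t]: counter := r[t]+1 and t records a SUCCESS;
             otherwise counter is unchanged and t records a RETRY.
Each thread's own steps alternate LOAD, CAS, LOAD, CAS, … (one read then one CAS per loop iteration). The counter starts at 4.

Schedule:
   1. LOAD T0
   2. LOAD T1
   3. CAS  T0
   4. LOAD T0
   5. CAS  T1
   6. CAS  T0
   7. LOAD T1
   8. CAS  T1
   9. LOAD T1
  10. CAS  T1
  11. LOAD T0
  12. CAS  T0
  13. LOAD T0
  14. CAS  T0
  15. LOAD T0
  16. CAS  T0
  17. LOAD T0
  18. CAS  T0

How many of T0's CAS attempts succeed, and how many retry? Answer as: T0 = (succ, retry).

[1] T0.load  rd  (counter 4, T0.r 4)
[2] T1.load  rd  (counter 4, T1.r 4)
[3] T0.cas  hit  (counter 5, T0.r 4)
[4] T0.load  rd  (counter 5, T0.r 5)
[5] T1.cas  miss  (counter 5, T1.r 4)
[6] T0.cas  hit  (counter 6, T0.r 5)
[7] T1.load  rd  (counter 6, T1.r 6)
[8] T1.cas  hit  (counter 7, T1.r 6)
[9] T1.load  rd  (counter 7, T1.r 7)
[10] T1.cas  hit  (counter 8, T1.r 7)
[11] T0.load  rd  (counter 8, T0.r 8)
[12] T0.cas  hit  (counter 9, T0.r 8)
[13] T0.load  rd  (counter 9, T0.r 9)
[14] T0.cas  hit  (counter 10, T0.r 9)
[15] T0.load  rd  (counter 10, T0.r 10)
[16] T0.cas  hit  (counter 11, T0.r 10)
[17] T0.load  rd  (counter 11, T0.r 11)
[18] T0.cas  hit  (counter 12, T0.r 11)

T0 = (6, 0)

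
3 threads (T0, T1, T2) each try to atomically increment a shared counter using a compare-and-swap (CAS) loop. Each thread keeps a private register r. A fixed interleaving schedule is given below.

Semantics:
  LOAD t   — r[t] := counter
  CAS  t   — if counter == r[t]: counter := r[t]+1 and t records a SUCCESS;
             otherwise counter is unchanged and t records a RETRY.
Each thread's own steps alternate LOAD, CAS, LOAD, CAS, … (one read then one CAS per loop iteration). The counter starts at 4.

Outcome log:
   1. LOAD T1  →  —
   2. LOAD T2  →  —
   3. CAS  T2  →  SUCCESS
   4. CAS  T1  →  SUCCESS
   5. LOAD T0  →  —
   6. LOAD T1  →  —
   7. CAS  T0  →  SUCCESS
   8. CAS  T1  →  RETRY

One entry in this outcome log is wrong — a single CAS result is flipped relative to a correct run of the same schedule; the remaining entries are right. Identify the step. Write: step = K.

step = 4

Re-executing:
#1 T1 reads 4
#2 T2 reads 4
#3 T2 CAS(4→5) writes; counter now 5
#4 T1 CAS(4→5) fails; counter now 5
#5 T0 reads 5
#6 T1 reads 5
#7 T0 CAS(5→6) writes; counter now 6
#8 T1 CAS(5→6) fails; counter now 6
Flip is step 4.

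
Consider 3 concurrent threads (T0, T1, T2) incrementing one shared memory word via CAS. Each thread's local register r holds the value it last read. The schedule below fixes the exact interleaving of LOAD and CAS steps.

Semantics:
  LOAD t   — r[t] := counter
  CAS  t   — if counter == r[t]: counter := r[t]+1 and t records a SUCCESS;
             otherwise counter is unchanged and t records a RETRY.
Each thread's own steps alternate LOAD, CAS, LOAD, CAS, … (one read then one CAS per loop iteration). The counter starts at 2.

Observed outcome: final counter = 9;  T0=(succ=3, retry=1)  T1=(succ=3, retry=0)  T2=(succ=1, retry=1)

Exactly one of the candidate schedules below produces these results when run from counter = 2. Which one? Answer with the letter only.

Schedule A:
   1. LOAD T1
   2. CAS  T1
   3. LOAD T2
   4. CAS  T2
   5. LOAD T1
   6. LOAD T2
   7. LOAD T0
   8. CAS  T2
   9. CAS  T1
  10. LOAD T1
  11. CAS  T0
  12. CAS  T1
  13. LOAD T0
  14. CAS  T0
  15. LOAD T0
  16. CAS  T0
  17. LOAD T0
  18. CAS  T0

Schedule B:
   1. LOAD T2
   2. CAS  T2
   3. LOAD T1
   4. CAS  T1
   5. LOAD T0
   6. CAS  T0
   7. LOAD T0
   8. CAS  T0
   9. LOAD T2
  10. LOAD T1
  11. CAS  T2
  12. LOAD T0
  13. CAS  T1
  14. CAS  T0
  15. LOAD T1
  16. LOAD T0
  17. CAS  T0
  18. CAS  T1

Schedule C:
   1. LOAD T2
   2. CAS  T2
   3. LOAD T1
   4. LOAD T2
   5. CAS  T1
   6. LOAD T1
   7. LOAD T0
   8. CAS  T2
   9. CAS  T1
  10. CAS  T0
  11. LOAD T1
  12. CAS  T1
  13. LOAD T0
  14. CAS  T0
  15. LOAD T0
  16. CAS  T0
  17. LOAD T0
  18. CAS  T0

Tracing schedule C:
step 1: T2 LOAD ⇒ load; ctr=2 reg=2
step 2: T2 CAS ⇒ ok; ctr=3 reg=2
step 3: T1 LOAD ⇒ load; ctr=3 reg=3
step 4: T2 LOAD ⇒ load; ctr=3 reg=3
step 5: T1 CAS ⇒ ok; ctr=4 reg=3
step 6: T1 LOAD ⇒ load; ctr=4 reg=4
step 7: T0 LOAD ⇒ load; ctr=4 reg=4
step 8: T2 CAS ⇒ retry; ctr=4 reg=3
step 9: T1 CAS ⇒ ok; ctr=5 reg=4
step 10: T0 CAS ⇒ retry; ctr=5 reg=4
step 11: T1 LOAD ⇒ load; ctr=5 reg=5
step 12: T1 CAS ⇒ ok; ctr=6 reg=5
step 13: T0 LOAD ⇒ load; ctr=6 reg=6
step 14: T0 CAS ⇒ ok; ctr=7 reg=6
step 15: T0 LOAD ⇒ load; ctr=7 reg=7
step 16: T0 CAS ⇒ ok; ctr=8 reg=7
step 17: T0 LOAD ⇒ load; ctr=8 reg=8
step 18: T0 CAS ⇒ ok; ctr=9 reg=8

C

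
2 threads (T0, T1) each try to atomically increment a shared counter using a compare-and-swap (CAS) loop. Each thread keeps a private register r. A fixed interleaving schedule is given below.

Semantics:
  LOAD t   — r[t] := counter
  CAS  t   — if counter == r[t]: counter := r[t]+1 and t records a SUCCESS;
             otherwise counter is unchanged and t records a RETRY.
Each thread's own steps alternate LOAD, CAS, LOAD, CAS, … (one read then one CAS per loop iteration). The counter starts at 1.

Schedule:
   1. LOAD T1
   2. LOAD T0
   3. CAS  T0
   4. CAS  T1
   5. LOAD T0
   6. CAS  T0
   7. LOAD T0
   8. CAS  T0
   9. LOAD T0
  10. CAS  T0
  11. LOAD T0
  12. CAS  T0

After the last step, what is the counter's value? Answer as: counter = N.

#1 T1 reads 1
#2 T0 reads 1
#3 T0 CAS(1→2) writes; counter now 2
#4 T1 CAS(1→2) fails; counter now 2
#5 T0 reads 2
#6 T0 CAS(2→3) writes; counter now 3
#7 T0 reads 3
#8 T0 CAS(3→4) writes; counter now 4
#9 T0 reads 4
#10 T0 CAS(4→5) writes; counter now 5
#11 T0 reads 5
#12 T0 CAS(5→6) writes; counter now 6

counter = 6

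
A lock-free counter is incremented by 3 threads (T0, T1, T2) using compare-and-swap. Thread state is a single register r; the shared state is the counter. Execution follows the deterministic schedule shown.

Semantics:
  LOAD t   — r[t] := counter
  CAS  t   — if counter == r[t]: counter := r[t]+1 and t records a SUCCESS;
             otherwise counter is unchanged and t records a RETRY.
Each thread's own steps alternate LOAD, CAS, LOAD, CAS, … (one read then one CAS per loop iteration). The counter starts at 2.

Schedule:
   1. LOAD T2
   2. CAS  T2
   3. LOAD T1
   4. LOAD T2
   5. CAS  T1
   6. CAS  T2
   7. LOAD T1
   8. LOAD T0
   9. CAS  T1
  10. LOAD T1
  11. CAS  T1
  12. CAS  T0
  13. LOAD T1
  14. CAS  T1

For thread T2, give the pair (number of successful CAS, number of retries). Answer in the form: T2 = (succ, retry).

T2 LOAD — after: cnt=2, r=2 — load
T2 CAS — after: cnt=3, r=2 — ok
T1 LOAD — after: cnt=3, r=3 — load
T2 LOAD — after: cnt=3, r=3 — load
T1 CAS — after: cnt=4, r=3 — ok
T2 CAS — after: cnt=4, r=3 — retry
T1 LOAD — after: cnt=4, r=4 — load
T0 LOAD — after: cnt=4, r=4 — load
T1 CAS — after: cnt=5, r=4 — ok
T1 LOAD — after: cnt=5, r=5 — load
T1 CAS — after: cnt=6, r=5 — ok
T0 CAS — after: cnt=6, r=4 — retry
T1 LOAD — after: cnt=6, r=6 — load
T1 CAS — after: cnt=7, r=6 — ok

T2 = (1, 1)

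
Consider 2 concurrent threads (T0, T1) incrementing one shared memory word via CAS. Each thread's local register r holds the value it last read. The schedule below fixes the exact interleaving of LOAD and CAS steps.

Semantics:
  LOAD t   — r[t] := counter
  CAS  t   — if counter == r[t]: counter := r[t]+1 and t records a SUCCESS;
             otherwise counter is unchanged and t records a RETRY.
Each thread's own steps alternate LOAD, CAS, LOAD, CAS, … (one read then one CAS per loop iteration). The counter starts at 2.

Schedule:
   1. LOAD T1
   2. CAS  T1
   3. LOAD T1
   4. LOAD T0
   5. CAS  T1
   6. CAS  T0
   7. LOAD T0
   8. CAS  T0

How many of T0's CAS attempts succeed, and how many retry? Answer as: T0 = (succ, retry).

1. LOAD T1 → mem=2 r[T1]=2 [LOAD]
2. CAS T1 → mem=3 r[T1]=2 [OK]
3. LOAD T1 → mem=3 r[T1]=3 [LOAD]
4. LOAD T0 → mem=3 r[T0]=3 [LOAD]
5. CAS T1 → mem=4 r[T1]=3 [OK]
6. CAS T0 → mem=4 r[T0]=3 [RETRY]
7. LOAD T0 → mem=4 r[T0]=4 [LOAD]
8. CAS T0 → mem=5 r[T0]=4 [OK]

T0 = (1, 1)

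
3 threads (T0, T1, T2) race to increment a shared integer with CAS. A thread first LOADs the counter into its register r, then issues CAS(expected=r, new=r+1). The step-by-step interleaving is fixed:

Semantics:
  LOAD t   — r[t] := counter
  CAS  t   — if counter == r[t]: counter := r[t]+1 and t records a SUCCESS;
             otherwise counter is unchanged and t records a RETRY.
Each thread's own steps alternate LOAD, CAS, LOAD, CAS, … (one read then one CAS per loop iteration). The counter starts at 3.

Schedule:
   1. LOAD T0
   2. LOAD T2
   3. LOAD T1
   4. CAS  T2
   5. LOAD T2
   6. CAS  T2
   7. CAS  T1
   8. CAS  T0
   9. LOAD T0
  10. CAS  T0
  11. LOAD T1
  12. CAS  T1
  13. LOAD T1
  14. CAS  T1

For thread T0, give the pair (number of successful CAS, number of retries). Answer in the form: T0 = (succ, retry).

T0 = (1, 1)

#1 T0 reads 3
#2 T2 reads 3
#3 T1 reads 3
#4 T2 CAS(3→4) writes; counter now 4
#5 T2 reads 4
#6 T2 CAS(4→5) writes; counter now 5
#7 T1 CAS(3→4) fails; counter now 5
#8 T0 CAS(3→4) fails; counter now 5
#9 T0 reads 5
#10 T0 CAS(5→6) writes; counter now 6
#11 T1 reads 6
#12 T1 CAS(6→7) writes; counter now 7
#13 T1 reads 7
#14 T1 CAS(7→8) writes; counter now 8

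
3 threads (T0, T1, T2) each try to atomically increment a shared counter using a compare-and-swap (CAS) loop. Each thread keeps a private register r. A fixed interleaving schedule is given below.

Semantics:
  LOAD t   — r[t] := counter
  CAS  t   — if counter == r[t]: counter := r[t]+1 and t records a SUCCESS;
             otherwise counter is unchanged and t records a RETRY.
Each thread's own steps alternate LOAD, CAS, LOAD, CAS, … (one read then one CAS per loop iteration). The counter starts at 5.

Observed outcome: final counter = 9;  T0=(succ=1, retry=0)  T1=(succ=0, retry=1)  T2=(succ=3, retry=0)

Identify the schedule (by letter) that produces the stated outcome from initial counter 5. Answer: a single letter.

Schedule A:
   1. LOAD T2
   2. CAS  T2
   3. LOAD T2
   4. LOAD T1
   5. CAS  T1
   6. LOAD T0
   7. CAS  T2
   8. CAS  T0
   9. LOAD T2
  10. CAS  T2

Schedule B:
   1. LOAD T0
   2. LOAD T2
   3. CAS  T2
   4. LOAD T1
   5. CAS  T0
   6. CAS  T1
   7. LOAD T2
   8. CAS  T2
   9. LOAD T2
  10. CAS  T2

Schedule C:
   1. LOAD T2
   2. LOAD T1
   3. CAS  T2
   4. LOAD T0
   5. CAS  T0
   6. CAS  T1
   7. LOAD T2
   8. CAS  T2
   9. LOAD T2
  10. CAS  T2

Tracing schedule C:
[1] T2.load  rd  (counter 5, T2.r 5)
[2] T1.load  rd  (counter 5, T1.r 5)
[3] T2.cas  hit  (counter 6, T2.r 5)
[4] T0.load  rd  (counter 6, T0.r 6)
[5] T0.cas  hit  (counter 7, T0.r 6)
[6] T1.cas  miss  (counter 7, T1.r 5)
[7] T2.load  rd  (counter 7, T2.r 7)
[8] T2.cas  hit  (counter 8, T2.r 7)
[9] T2.load  rd  (counter 8, T2.r 8)
[10] T2.cas  hit  (counter 9, T2.r 8)

C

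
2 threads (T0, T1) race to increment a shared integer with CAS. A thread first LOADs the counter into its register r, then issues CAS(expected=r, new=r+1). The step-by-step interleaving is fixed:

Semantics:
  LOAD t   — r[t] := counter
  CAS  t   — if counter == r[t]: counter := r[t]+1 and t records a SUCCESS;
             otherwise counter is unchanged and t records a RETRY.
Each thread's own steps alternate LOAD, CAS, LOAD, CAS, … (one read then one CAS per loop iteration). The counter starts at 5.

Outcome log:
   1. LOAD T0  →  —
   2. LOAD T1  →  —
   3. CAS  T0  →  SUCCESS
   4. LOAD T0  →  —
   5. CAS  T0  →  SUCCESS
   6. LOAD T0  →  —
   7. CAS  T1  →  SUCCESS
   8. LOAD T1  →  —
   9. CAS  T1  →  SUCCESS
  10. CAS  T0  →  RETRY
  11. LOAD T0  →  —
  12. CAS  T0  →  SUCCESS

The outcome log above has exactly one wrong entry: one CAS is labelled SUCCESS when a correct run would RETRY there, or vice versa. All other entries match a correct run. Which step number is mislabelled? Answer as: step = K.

step = 7

Correct run:
[1] T0.load  rd  (counter 5, T0.r 5)
[2] T1.load  rd  (counter 5, T1.r 5)
[3] T0.cas  hit  (counter 6, T0.r 5)
[4] T0.load  rd  (counter 6, T0.r 6)
[5] T0.cas  hit  (counter 7, T0.r 6)
[6] T0.load  rd  (counter 7, T0.r 7)
[7] T1.cas  miss  (counter 7, T1.r 5)
[8] T1.load  rd  (counter 7, T1.r 7)
[9] T1.cas  hit  (counter 8, T1.r 7)
[10] T0.cas  miss  (counter 8, T0.r 7)
[11] T0.load  rd  (counter 8, T0.r 8)
[12] T0.cas  hit  (counter 9, T0.r 8)
Flip is step 7.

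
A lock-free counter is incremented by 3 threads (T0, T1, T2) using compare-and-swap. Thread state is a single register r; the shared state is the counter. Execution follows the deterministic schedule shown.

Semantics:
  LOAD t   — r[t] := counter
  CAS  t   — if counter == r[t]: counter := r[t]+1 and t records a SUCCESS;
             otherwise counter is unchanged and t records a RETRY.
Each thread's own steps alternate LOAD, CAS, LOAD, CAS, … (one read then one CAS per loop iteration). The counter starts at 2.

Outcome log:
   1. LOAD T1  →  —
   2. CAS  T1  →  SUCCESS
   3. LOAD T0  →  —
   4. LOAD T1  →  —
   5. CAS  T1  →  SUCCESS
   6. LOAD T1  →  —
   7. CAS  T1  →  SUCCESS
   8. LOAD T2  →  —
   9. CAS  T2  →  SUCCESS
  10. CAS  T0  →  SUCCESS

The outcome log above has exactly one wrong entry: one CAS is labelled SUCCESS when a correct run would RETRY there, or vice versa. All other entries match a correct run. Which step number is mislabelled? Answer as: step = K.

step = 10

Reference trace:
   1) LOAD T1:  M=2  r_T1=2
   2) CAS  T1:  M=3  r_T1=2 ✓
   3) LOAD T0:  M=3  r_T0=3
   4) LOAD T1:  M=3  r_T1=3
   5) CAS  T1:  M=4  r_T1=3 ✓
   6) LOAD T1:  M=4  r_T1=4
   7) CAS  T1:  M=5  r_T1=4 ✓
   8) LOAD T2:  M=5  r_T2=5
   9) CAS  T2:  M=6  r_T2=5 ✓
  10) CAS  T0:  M=6  r_T0=3 ✗
Log disagrees first at step 10.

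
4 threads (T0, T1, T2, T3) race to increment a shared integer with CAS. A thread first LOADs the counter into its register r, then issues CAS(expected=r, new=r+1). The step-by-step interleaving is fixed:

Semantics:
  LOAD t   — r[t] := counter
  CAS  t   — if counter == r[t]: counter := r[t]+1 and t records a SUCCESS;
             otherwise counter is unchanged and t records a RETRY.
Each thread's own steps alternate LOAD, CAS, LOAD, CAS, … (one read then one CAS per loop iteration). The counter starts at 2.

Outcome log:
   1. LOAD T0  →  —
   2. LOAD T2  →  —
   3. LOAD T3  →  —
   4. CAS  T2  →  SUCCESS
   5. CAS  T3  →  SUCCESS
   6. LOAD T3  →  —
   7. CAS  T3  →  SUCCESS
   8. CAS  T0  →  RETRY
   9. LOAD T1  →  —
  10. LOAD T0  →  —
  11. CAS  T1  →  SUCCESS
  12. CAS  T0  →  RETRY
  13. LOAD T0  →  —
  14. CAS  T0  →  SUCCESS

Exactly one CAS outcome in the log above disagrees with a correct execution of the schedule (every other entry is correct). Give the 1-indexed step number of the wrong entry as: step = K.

step = 5

Correct run:
step 1: T0 LOAD ⇒ load; ctr=2 reg=2
step 2: T2 LOAD ⇒ load; ctr=2 reg=2
step 3: T3 LOAD ⇒ load; ctr=2 reg=2
step 4: T2 CAS ⇒ ok; ctr=3 reg=2
step 5: T3 CAS ⇒ retry; ctr=3 reg=2
step 6: T3 LOAD ⇒ load; ctr=3 reg=3
step 7: T3 CAS ⇒ ok; ctr=4 reg=3
step 8: T0 CAS ⇒ retry; ctr=4 reg=2
step 9: T1 LOAD ⇒ load; ctr=4 reg=4
step 10: T0 LOAD ⇒ load; ctr=4 reg=4
step 11: T1 CAS ⇒ ok; ctr=5 reg=4
step 12: T0 CAS ⇒ retry; ctr=5 reg=4
step 13: T0 LOAD ⇒ load; ctr=5 reg=5
step 14: T0 CAS ⇒ ok; ctr=6 reg=5
Flip is step 5.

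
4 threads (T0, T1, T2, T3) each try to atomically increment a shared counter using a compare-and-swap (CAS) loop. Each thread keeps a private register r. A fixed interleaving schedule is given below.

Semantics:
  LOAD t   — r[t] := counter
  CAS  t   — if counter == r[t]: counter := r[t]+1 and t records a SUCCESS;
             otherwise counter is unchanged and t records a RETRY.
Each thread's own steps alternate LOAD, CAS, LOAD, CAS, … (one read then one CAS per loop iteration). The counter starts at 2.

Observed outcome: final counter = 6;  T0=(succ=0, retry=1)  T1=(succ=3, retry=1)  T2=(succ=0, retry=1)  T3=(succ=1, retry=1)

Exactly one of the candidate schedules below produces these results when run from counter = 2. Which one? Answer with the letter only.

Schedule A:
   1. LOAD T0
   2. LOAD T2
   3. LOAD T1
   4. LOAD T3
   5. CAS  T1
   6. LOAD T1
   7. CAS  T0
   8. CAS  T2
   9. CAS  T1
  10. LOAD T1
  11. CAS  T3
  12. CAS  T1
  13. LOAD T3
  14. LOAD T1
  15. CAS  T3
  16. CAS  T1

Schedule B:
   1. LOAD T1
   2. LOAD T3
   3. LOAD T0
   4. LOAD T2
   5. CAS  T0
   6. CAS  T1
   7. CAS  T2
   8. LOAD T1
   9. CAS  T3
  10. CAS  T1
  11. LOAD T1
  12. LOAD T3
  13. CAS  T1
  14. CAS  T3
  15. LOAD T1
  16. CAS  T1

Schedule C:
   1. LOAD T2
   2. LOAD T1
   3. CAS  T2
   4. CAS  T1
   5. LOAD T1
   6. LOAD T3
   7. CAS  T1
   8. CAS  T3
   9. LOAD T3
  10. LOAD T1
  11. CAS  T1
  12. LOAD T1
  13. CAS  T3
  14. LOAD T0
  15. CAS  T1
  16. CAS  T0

Simulating candidate A:
#1 T0 reads 2
#2 T2 reads 2
#3 T1 reads 2
#4 T3 reads 2
#5 T1 CAS(2→3) writes; counter now 3
#6 T1 reads 3
#7 T0 CAS(2→3) fails; counter now 3
#8 T2 CAS(2→3) fails; counter now 3
#9 T1 CAS(3→4) writes; counter now 4
#10 T1 reads 4
#11 T3 CAS(2→3) fails; counter now 4
#12 T1 CAS(4→5) writes; counter now 5
#13 T3 reads 5
#14 T1 reads 5
#15 T3 CAS(5→6) writes; counter now 6
#16 T1 CAS(5→6) fails; counter now 6

A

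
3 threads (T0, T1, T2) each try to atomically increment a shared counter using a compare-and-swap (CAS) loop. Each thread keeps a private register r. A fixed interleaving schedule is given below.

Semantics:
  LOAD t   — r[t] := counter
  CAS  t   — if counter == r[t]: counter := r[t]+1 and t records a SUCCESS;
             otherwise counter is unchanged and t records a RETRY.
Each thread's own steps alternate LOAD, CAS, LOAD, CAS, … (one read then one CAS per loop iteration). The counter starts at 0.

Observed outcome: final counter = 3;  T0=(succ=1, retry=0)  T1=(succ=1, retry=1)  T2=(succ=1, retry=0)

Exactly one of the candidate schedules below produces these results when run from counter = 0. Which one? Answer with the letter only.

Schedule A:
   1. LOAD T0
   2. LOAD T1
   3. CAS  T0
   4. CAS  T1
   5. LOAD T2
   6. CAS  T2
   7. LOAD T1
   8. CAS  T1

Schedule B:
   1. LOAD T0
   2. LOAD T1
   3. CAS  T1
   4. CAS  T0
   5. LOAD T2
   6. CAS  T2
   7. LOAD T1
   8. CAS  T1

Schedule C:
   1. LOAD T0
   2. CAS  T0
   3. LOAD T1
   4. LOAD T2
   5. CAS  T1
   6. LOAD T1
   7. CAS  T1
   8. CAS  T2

Simulating candidate A:
[1] T0.load  rd  (counter 0, T0.r 0)
[2] T1.load  rd  (counter 0, T1.r 0)
[3] T0.cas  hit  (counter 1, T0.r 0)
[4] T1.cas  miss  (counter 1, T1.r 0)
[5] T2.load  rd  (counter 1, T2.r 1)
[6] T2.cas  hit  (counter 2, T2.r 1)
[7] T1.load  rd  (counter 2, T1.r 2)
[8] T1.cas  hit  (counter 3, T1.r 2)

A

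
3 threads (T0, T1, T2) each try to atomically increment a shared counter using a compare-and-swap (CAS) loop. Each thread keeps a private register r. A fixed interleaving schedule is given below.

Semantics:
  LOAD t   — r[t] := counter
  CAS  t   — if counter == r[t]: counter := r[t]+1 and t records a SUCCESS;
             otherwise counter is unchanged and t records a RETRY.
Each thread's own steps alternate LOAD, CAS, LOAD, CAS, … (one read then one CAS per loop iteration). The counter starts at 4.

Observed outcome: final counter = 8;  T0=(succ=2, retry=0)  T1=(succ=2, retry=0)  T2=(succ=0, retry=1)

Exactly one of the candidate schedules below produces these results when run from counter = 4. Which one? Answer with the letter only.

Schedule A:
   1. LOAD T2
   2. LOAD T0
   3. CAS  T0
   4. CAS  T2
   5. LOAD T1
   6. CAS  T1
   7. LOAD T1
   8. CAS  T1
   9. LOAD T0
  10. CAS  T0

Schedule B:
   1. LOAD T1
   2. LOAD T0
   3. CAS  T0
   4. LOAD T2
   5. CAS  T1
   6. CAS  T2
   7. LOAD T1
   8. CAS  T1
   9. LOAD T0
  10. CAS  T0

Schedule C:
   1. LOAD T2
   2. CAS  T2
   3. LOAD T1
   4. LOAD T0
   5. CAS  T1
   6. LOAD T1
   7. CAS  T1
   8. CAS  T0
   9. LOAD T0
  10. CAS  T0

A

Run A:
#1 T2 reads 4
#2 T0 reads 4
#3 T0 CAS(4→5) writes; counter now 5
#4 T2 CAS(4→5) fails; counter now 5
#5 T1 reads 5
#6 T1 CAS(5→6) writes; counter now 6
#7 T1 reads 6
#8 T1 CAS(6→7) writes; counter now 7
#9 T0 reads 7
#10 T0 CAS(7→8) writes; counter now 8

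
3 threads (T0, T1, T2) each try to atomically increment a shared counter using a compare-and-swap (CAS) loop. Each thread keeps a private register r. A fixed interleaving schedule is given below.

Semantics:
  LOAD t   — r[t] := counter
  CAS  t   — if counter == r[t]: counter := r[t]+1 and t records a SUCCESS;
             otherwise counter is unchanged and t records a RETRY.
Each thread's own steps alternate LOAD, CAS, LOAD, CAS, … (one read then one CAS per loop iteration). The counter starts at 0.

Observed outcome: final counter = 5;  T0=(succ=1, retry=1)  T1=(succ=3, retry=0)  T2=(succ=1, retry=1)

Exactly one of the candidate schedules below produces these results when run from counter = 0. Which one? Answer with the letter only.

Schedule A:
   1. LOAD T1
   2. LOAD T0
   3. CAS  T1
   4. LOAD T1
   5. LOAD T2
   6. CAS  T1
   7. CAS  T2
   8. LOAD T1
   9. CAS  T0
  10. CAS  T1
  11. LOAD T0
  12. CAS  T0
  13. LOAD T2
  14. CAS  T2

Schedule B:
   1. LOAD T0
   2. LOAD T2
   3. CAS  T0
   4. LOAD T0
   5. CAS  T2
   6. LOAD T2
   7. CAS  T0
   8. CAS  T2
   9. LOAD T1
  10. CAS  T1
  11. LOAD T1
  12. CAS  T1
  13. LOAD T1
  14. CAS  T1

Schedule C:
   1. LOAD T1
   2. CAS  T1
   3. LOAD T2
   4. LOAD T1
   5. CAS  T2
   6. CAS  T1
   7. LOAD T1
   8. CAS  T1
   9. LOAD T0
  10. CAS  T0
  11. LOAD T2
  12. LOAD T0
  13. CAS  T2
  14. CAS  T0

A

Run A:
T1 LOAD — after: cnt=0, r=0 — load
T0 LOAD — after: cnt=0, r=0 — load
T1 CAS — after: cnt=1, r=0 — ok
T1 LOAD — after: cnt=1, r=1 — load
T2 LOAD — after: cnt=1, r=1 — load
T1 CAS — after: cnt=2, r=1 — ok
T2 CAS — after: cnt=2, r=1 — retry
T1 LOAD — after: cnt=2, r=2 — load
T0 CAS — after: cnt=2, r=0 — retry
T1 CAS — after: cnt=3, r=2 — ok
T0 LOAD — after: cnt=3, r=3 — load
T0 CAS — after: cnt=4, r=3 — ok
T2 LOAD — after: cnt=4, r=4 — load
T2 CAS — after: cnt=5, r=4 — ok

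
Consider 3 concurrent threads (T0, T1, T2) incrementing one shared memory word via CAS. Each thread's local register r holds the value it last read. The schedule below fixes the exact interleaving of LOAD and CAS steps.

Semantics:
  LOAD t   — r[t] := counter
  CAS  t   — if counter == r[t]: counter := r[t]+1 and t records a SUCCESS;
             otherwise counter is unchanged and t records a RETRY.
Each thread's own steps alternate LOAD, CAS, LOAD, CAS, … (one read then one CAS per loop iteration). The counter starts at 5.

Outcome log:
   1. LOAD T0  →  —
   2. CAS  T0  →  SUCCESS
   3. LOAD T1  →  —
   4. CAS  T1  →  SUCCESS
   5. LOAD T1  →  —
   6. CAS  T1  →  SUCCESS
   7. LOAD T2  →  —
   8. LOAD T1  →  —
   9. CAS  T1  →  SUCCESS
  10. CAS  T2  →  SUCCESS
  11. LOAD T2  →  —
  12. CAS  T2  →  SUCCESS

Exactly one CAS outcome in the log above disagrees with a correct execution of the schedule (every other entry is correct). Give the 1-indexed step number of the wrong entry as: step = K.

Correct run:
step 1: T0 LOAD ⇒ load; ctr=5 reg=5
step 2: T0 CAS ⇒ ok; ctr=6 reg=5
step 3: T1 LOAD ⇒ load; ctr=6 reg=6
step 4: T1 CAS ⇒ ok; ctr=7 reg=6
step 5: T1 LOAD ⇒ load; ctr=7 reg=7
step 6: T1 CAS ⇒ ok; ctr=8 reg=7
step 7: T2 LOAD ⇒ load; ctr=8 reg=8
step 8: T1 LOAD ⇒ load; ctr=8 reg=8
step 9: T1 CAS ⇒ ok; ctr=9 reg=8
step 10: T2 CAS ⇒ retry; ctr=9 reg=8
step 11: T2 LOAD ⇒ load; ctr=9 reg=9
step 12: T2 CAS ⇒ ok; ctr=10 reg=9
Flip is step 10.

step = 10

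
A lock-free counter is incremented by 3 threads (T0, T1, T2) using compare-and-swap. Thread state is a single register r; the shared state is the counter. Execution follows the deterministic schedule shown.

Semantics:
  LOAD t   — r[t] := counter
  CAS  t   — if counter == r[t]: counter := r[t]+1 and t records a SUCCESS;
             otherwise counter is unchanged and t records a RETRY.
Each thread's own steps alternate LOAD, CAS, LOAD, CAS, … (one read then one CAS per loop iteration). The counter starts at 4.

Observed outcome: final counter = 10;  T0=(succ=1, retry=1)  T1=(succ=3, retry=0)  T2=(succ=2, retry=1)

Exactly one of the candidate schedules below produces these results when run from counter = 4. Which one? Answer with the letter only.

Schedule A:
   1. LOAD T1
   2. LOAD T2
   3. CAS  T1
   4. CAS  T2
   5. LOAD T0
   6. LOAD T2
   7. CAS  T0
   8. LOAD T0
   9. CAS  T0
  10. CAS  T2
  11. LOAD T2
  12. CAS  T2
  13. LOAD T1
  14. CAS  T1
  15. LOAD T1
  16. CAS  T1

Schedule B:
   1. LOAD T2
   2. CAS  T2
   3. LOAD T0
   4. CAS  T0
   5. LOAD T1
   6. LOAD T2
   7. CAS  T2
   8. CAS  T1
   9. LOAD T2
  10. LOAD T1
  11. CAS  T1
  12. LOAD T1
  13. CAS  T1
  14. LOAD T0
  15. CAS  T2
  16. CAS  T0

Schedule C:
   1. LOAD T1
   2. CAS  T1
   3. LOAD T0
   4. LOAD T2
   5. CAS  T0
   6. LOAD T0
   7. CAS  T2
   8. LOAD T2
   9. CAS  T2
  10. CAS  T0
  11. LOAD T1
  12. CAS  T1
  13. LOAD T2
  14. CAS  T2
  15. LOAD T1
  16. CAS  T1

Tracing schedule C:
step 1: T1 LOAD ⇒ load; ctr=4 reg=4
step 2: T1 CAS ⇒ ok; ctr=5 reg=4
step 3: T0 LOAD ⇒ load; ctr=5 reg=5
step 4: T2 LOAD ⇒ load; ctr=5 reg=5
step 5: T0 CAS ⇒ ok; ctr=6 reg=5
step 6: T0 LOAD ⇒ load; ctr=6 reg=6
step 7: T2 CAS ⇒ retry; ctr=6 reg=5
step 8: T2 LOAD ⇒ load; ctr=6 reg=6
step 9: T2 CAS ⇒ ok; ctr=7 reg=6
step 10: T0 CAS ⇒ retry; ctr=7 reg=6
step 11: T1 LOAD ⇒ load; ctr=7 reg=7
step 12: T1 CAS ⇒ ok; ctr=8 reg=7
step 13: T2 LOAD ⇒ load; ctr=8 reg=8
step 14: T2 CAS ⇒ ok; ctr=9 reg=8
step 15: T1 LOAD ⇒ load; ctr=9 reg=9
step 16: T1 CAS ⇒ ok; ctr=10 reg=9

C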